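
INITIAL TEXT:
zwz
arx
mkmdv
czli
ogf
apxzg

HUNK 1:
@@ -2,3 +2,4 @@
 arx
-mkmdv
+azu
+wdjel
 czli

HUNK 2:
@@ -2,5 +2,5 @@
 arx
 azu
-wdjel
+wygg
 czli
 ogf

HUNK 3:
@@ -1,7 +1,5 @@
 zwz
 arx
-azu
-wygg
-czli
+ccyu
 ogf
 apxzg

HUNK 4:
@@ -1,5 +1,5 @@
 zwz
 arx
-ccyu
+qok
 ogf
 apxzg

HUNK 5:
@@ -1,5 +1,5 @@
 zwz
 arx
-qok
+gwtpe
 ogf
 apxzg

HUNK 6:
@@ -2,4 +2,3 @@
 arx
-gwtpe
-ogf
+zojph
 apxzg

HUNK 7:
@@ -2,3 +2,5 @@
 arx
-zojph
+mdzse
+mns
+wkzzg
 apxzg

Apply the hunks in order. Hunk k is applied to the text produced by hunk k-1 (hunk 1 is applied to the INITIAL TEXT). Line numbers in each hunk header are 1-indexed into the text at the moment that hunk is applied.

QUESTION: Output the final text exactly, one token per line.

Hunk 1: at line 2 remove [mkmdv] add [azu,wdjel] -> 7 lines: zwz arx azu wdjel czli ogf apxzg
Hunk 2: at line 2 remove [wdjel] add [wygg] -> 7 lines: zwz arx azu wygg czli ogf apxzg
Hunk 3: at line 1 remove [azu,wygg,czli] add [ccyu] -> 5 lines: zwz arx ccyu ogf apxzg
Hunk 4: at line 1 remove [ccyu] add [qok] -> 5 lines: zwz arx qok ogf apxzg
Hunk 5: at line 1 remove [qok] add [gwtpe] -> 5 lines: zwz arx gwtpe ogf apxzg
Hunk 6: at line 2 remove [gwtpe,ogf] add [zojph] -> 4 lines: zwz arx zojph apxzg
Hunk 7: at line 2 remove [zojph] add [mdzse,mns,wkzzg] -> 6 lines: zwz arx mdzse mns wkzzg apxzg

Answer: zwz
arx
mdzse
mns
wkzzg
apxzg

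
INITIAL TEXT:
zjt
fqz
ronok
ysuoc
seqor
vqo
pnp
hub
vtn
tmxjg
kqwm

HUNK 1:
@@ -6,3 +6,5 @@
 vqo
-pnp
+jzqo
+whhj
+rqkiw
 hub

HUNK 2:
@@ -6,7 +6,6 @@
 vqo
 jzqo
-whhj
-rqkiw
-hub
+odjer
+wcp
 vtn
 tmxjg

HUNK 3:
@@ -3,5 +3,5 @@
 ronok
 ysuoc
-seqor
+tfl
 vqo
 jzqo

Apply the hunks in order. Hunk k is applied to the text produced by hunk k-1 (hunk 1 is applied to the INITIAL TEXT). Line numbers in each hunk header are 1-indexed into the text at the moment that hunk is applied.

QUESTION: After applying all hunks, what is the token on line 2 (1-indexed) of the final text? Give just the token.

Hunk 1: at line 6 remove [pnp] add [jzqo,whhj,rqkiw] -> 13 lines: zjt fqz ronok ysuoc seqor vqo jzqo whhj rqkiw hub vtn tmxjg kqwm
Hunk 2: at line 6 remove [whhj,rqkiw,hub] add [odjer,wcp] -> 12 lines: zjt fqz ronok ysuoc seqor vqo jzqo odjer wcp vtn tmxjg kqwm
Hunk 3: at line 3 remove [seqor] add [tfl] -> 12 lines: zjt fqz ronok ysuoc tfl vqo jzqo odjer wcp vtn tmxjg kqwm
Final line 2: fqz

Answer: fqz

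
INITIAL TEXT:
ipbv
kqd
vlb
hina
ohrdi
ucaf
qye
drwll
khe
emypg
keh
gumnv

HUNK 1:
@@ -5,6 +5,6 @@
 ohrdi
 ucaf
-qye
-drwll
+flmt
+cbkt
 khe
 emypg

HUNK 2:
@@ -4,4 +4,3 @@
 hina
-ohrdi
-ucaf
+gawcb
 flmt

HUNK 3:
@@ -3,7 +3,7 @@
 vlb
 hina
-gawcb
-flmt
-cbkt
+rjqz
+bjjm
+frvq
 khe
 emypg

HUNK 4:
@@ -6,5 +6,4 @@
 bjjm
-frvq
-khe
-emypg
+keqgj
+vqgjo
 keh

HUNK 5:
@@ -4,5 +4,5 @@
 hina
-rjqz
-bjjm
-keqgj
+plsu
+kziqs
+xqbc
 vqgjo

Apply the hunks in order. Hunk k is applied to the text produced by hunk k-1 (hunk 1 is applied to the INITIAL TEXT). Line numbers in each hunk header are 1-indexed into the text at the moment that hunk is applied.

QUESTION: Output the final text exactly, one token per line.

Hunk 1: at line 5 remove [qye,drwll] add [flmt,cbkt] -> 12 lines: ipbv kqd vlb hina ohrdi ucaf flmt cbkt khe emypg keh gumnv
Hunk 2: at line 4 remove [ohrdi,ucaf] add [gawcb] -> 11 lines: ipbv kqd vlb hina gawcb flmt cbkt khe emypg keh gumnv
Hunk 3: at line 3 remove [gawcb,flmt,cbkt] add [rjqz,bjjm,frvq] -> 11 lines: ipbv kqd vlb hina rjqz bjjm frvq khe emypg keh gumnv
Hunk 4: at line 6 remove [frvq,khe,emypg] add [keqgj,vqgjo] -> 10 lines: ipbv kqd vlb hina rjqz bjjm keqgj vqgjo keh gumnv
Hunk 5: at line 4 remove [rjqz,bjjm,keqgj] add [plsu,kziqs,xqbc] -> 10 lines: ipbv kqd vlb hina plsu kziqs xqbc vqgjo keh gumnv

Answer: ipbv
kqd
vlb
hina
plsu
kziqs
xqbc
vqgjo
keh
gumnv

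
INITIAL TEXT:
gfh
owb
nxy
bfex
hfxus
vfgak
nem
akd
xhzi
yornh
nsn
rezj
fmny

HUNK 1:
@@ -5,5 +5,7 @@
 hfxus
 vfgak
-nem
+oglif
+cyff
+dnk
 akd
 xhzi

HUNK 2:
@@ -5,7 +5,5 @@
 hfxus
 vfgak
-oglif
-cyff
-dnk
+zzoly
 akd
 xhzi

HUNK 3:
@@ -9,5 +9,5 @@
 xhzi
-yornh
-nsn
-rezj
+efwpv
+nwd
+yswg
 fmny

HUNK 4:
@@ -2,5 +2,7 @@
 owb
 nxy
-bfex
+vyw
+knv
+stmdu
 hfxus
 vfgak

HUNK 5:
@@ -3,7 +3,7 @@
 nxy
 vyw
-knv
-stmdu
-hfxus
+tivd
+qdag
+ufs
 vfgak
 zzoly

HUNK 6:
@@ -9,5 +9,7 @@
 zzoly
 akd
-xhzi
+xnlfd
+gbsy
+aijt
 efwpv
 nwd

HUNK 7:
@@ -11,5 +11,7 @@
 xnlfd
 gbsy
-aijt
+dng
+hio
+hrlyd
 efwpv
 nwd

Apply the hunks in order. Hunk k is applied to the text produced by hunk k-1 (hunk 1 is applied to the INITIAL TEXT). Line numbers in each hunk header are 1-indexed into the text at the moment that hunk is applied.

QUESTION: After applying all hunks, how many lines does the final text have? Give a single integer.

Hunk 1: at line 5 remove [nem] add [oglif,cyff,dnk] -> 15 lines: gfh owb nxy bfex hfxus vfgak oglif cyff dnk akd xhzi yornh nsn rezj fmny
Hunk 2: at line 5 remove [oglif,cyff,dnk] add [zzoly] -> 13 lines: gfh owb nxy bfex hfxus vfgak zzoly akd xhzi yornh nsn rezj fmny
Hunk 3: at line 9 remove [yornh,nsn,rezj] add [efwpv,nwd,yswg] -> 13 lines: gfh owb nxy bfex hfxus vfgak zzoly akd xhzi efwpv nwd yswg fmny
Hunk 4: at line 2 remove [bfex] add [vyw,knv,stmdu] -> 15 lines: gfh owb nxy vyw knv stmdu hfxus vfgak zzoly akd xhzi efwpv nwd yswg fmny
Hunk 5: at line 3 remove [knv,stmdu,hfxus] add [tivd,qdag,ufs] -> 15 lines: gfh owb nxy vyw tivd qdag ufs vfgak zzoly akd xhzi efwpv nwd yswg fmny
Hunk 6: at line 9 remove [xhzi] add [xnlfd,gbsy,aijt] -> 17 lines: gfh owb nxy vyw tivd qdag ufs vfgak zzoly akd xnlfd gbsy aijt efwpv nwd yswg fmny
Hunk 7: at line 11 remove [aijt] add [dng,hio,hrlyd] -> 19 lines: gfh owb nxy vyw tivd qdag ufs vfgak zzoly akd xnlfd gbsy dng hio hrlyd efwpv nwd yswg fmny
Final line count: 19

Answer: 19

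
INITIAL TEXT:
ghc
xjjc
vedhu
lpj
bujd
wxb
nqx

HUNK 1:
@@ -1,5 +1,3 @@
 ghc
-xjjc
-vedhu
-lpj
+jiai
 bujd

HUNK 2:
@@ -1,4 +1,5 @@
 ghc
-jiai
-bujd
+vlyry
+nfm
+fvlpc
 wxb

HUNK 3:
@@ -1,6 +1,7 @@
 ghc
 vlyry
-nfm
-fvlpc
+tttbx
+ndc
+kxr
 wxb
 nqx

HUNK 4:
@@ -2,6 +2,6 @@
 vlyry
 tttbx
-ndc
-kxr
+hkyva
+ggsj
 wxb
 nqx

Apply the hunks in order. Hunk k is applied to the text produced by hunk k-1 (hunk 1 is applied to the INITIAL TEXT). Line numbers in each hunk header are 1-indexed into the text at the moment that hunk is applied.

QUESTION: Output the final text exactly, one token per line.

Answer: ghc
vlyry
tttbx
hkyva
ggsj
wxb
nqx

Derivation:
Hunk 1: at line 1 remove [xjjc,vedhu,lpj] add [jiai] -> 5 lines: ghc jiai bujd wxb nqx
Hunk 2: at line 1 remove [jiai,bujd] add [vlyry,nfm,fvlpc] -> 6 lines: ghc vlyry nfm fvlpc wxb nqx
Hunk 3: at line 1 remove [nfm,fvlpc] add [tttbx,ndc,kxr] -> 7 lines: ghc vlyry tttbx ndc kxr wxb nqx
Hunk 4: at line 2 remove [ndc,kxr] add [hkyva,ggsj] -> 7 lines: ghc vlyry tttbx hkyva ggsj wxb nqx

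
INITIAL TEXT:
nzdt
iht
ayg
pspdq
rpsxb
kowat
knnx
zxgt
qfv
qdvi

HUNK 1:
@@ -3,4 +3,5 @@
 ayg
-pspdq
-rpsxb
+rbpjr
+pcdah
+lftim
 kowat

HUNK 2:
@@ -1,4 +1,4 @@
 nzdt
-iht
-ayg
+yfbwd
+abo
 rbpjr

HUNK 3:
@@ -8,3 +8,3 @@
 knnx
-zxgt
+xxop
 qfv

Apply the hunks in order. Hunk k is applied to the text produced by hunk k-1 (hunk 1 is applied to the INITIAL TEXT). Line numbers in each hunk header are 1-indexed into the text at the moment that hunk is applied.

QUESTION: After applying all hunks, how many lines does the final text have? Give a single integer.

Answer: 11

Derivation:
Hunk 1: at line 3 remove [pspdq,rpsxb] add [rbpjr,pcdah,lftim] -> 11 lines: nzdt iht ayg rbpjr pcdah lftim kowat knnx zxgt qfv qdvi
Hunk 2: at line 1 remove [iht,ayg] add [yfbwd,abo] -> 11 lines: nzdt yfbwd abo rbpjr pcdah lftim kowat knnx zxgt qfv qdvi
Hunk 3: at line 8 remove [zxgt] add [xxop] -> 11 lines: nzdt yfbwd abo rbpjr pcdah lftim kowat knnx xxop qfv qdvi
Final line count: 11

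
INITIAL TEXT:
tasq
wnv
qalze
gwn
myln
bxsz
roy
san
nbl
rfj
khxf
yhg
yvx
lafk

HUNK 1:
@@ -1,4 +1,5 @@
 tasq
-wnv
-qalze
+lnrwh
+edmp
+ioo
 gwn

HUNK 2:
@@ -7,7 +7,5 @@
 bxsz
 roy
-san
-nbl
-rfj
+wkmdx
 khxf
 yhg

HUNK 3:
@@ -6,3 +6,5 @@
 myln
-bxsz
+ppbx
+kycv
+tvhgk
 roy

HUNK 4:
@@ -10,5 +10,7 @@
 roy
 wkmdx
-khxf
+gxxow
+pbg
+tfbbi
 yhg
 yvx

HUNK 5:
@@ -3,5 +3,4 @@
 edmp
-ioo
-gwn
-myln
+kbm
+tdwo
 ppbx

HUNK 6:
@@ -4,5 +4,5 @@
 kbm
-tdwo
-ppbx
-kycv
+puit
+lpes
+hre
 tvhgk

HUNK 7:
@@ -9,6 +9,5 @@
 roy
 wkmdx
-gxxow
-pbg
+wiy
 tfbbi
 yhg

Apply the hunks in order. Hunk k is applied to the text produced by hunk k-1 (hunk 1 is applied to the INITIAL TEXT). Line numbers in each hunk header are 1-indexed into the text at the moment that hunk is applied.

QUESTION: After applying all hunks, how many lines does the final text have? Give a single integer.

Answer: 15

Derivation:
Hunk 1: at line 1 remove [wnv,qalze] add [lnrwh,edmp,ioo] -> 15 lines: tasq lnrwh edmp ioo gwn myln bxsz roy san nbl rfj khxf yhg yvx lafk
Hunk 2: at line 7 remove [san,nbl,rfj] add [wkmdx] -> 13 lines: tasq lnrwh edmp ioo gwn myln bxsz roy wkmdx khxf yhg yvx lafk
Hunk 3: at line 6 remove [bxsz] add [ppbx,kycv,tvhgk] -> 15 lines: tasq lnrwh edmp ioo gwn myln ppbx kycv tvhgk roy wkmdx khxf yhg yvx lafk
Hunk 4: at line 10 remove [khxf] add [gxxow,pbg,tfbbi] -> 17 lines: tasq lnrwh edmp ioo gwn myln ppbx kycv tvhgk roy wkmdx gxxow pbg tfbbi yhg yvx lafk
Hunk 5: at line 3 remove [ioo,gwn,myln] add [kbm,tdwo] -> 16 lines: tasq lnrwh edmp kbm tdwo ppbx kycv tvhgk roy wkmdx gxxow pbg tfbbi yhg yvx lafk
Hunk 6: at line 4 remove [tdwo,ppbx,kycv] add [puit,lpes,hre] -> 16 lines: tasq lnrwh edmp kbm puit lpes hre tvhgk roy wkmdx gxxow pbg tfbbi yhg yvx lafk
Hunk 7: at line 9 remove [gxxow,pbg] add [wiy] -> 15 lines: tasq lnrwh edmp kbm puit lpes hre tvhgk roy wkmdx wiy tfbbi yhg yvx lafk
Final line count: 15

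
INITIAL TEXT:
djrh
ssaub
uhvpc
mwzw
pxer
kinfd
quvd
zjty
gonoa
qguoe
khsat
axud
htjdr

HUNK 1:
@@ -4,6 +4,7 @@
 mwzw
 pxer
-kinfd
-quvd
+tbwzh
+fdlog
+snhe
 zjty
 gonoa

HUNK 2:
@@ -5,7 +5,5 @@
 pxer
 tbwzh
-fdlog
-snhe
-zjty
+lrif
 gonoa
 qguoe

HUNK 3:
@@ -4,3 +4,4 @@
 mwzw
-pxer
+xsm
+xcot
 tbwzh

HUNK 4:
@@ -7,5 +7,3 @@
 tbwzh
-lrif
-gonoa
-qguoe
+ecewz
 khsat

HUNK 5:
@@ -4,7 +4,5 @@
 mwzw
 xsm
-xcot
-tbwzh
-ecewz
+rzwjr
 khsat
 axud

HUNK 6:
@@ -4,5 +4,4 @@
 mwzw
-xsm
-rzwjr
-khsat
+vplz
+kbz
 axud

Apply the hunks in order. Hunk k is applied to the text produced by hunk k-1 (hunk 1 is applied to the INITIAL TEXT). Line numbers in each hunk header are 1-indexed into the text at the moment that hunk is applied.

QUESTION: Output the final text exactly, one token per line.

Hunk 1: at line 4 remove [kinfd,quvd] add [tbwzh,fdlog,snhe] -> 14 lines: djrh ssaub uhvpc mwzw pxer tbwzh fdlog snhe zjty gonoa qguoe khsat axud htjdr
Hunk 2: at line 5 remove [fdlog,snhe,zjty] add [lrif] -> 12 lines: djrh ssaub uhvpc mwzw pxer tbwzh lrif gonoa qguoe khsat axud htjdr
Hunk 3: at line 4 remove [pxer] add [xsm,xcot] -> 13 lines: djrh ssaub uhvpc mwzw xsm xcot tbwzh lrif gonoa qguoe khsat axud htjdr
Hunk 4: at line 7 remove [lrif,gonoa,qguoe] add [ecewz] -> 11 lines: djrh ssaub uhvpc mwzw xsm xcot tbwzh ecewz khsat axud htjdr
Hunk 5: at line 4 remove [xcot,tbwzh,ecewz] add [rzwjr] -> 9 lines: djrh ssaub uhvpc mwzw xsm rzwjr khsat axud htjdr
Hunk 6: at line 4 remove [xsm,rzwjr,khsat] add [vplz,kbz] -> 8 lines: djrh ssaub uhvpc mwzw vplz kbz axud htjdr

Answer: djrh
ssaub
uhvpc
mwzw
vplz
kbz
axud
htjdr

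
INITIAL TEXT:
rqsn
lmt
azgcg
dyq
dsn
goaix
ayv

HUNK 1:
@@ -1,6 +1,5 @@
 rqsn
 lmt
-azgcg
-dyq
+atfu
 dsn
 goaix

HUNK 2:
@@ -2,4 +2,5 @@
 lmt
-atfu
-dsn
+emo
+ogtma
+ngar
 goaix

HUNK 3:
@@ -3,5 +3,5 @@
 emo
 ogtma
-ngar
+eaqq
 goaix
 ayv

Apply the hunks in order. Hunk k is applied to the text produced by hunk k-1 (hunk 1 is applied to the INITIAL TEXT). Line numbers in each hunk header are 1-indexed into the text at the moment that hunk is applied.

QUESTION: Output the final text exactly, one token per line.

Hunk 1: at line 1 remove [azgcg,dyq] add [atfu] -> 6 lines: rqsn lmt atfu dsn goaix ayv
Hunk 2: at line 2 remove [atfu,dsn] add [emo,ogtma,ngar] -> 7 lines: rqsn lmt emo ogtma ngar goaix ayv
Hunk 3: at line 3 remove [ngar] add [eaqq] -> 7 lines: rqsn lmt emo ogtma eaqq goaix ayv

Answer: rqsn
lmt
emo
ogtma
eaqq
goaix
ayv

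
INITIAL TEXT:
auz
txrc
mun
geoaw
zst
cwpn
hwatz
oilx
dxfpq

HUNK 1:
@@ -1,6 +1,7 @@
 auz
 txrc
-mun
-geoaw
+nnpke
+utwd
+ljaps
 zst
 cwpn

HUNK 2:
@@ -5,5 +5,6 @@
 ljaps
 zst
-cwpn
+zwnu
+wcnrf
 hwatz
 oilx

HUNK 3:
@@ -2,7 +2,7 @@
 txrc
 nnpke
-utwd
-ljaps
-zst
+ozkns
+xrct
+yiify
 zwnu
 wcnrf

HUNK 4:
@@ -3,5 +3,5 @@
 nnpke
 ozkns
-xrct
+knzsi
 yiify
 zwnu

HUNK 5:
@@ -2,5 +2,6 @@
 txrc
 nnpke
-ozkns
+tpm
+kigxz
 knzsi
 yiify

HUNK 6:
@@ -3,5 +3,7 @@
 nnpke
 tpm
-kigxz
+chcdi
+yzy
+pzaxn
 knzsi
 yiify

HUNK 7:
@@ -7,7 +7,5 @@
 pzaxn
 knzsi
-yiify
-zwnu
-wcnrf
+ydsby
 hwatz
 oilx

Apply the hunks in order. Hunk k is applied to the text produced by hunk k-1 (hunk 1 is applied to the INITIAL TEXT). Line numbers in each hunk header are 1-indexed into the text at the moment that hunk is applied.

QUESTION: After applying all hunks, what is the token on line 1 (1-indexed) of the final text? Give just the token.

Hunk 1: at line 1 remove [mun,geoaw] add [nnpke,utwd,ljaps] -> 10 lines: auz txrc nnpke utwd ljaps zst cwpn hwatz oilx dxfpq
Hunk 2: at line 5 remove [cwpn] add [zwnu,wcnrf] -> 11 lines: auz txrc nnpke utwd ljaps zst zwnu wcnrf hwatz oilx dxfpq
Hunk 3: at line 2 remove [utwd,ljaps,zst] add [ozkns,xrct,yiify] -> 11 lines: auz txrc nnpke ozkns xrct yiify zwnu wcnrf hwatz oilx dxfpq
Hunk 4: at line 3 remove [xrct] add [knzsi] -> 11 lines: auz txrc nnpke ozkns knzsi yiify zwnu wcnrf hwatz oilx dxfpq
Hunk 5: at line 2 remove [ozkns] add [tpm,kigxz] -> 12 lines: auz txrc nnpke tpm kigxz knzsi yiify zwnu wcnrf hwatz oilx dxfpq
Hunk 6: at line 3 remove [kigxz] add [chcdi,yzy,pzaxn] -> 14 lines: auz txrc nnpke tpm chcdi yzy pzaxn knzsi yiify zwnu wcnrf hwatz oilx dxfpq
Hunk 7: at line 7 remove [yiify,zwnu,wcnrf] add [ydsby] -> 12 lines: auz txrc nnpke tpm chcdi yzy pzaxn knzsi ydsby hwatz oilx dxfpq
Final line 1: auz

Answer: auz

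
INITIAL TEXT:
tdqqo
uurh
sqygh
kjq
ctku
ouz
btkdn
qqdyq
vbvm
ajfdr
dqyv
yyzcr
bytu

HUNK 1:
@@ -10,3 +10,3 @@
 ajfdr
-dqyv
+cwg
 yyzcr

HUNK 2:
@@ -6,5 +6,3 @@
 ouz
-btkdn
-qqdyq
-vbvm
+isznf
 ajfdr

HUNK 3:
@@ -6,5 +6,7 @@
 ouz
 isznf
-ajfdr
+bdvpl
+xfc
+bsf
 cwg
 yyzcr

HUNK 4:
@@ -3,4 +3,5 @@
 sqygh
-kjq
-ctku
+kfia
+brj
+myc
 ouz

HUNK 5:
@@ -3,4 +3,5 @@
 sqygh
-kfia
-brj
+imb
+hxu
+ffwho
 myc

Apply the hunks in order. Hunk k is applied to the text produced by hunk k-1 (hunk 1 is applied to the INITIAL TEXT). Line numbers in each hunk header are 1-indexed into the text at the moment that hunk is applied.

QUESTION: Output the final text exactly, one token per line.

Answer: tdqqo
uurh
sqygh
imb
hxu
ffwho
myc
ouz
isznf
bdvpl
xfc
bsf
cwg
yyzcr
bytu

Derivation:
Hunk 1: at line 10 remove [dqyv] add [cwg] -> 13 lines: tdqqo uurh sqygh kjq ctku ouz btkdn qqdyq vbvm ajfdr cwg yyzcr bytu
Hunk 2: at line 6 remove [btkdn,qqdyq,vbvm] add [isznf] -> 11 lines: tdqqo uurh sqygh kjq ctku ouz isznf ajfdr cwg yyzcr bytu
Hunk 3: at line 6 remove [ajfdr] add [bdvpl,xfc,bsf] -> 13 lines: tdqqo uurh sqygh kjq ctku ouz isznf bdvpl xfc bsf cwg yyzcr bytu
Hunk 4: at line 3 remove [kjq,ctku] add [kfia,brj,myc] -> 14 lines: tdqqo uurh sqygh kfia brj myc ouz isznf bdvpl xfc bsf cwg yyzcr bytu
Hunk 5: at line 3 remove [kfia,brj] add [imb,hxu,ffwho] -> 15 lines: tdqqo uurh sqygh imb hxu ffwho myc ouz isznf bdvpl xfc bsf cwg yyzcr bytu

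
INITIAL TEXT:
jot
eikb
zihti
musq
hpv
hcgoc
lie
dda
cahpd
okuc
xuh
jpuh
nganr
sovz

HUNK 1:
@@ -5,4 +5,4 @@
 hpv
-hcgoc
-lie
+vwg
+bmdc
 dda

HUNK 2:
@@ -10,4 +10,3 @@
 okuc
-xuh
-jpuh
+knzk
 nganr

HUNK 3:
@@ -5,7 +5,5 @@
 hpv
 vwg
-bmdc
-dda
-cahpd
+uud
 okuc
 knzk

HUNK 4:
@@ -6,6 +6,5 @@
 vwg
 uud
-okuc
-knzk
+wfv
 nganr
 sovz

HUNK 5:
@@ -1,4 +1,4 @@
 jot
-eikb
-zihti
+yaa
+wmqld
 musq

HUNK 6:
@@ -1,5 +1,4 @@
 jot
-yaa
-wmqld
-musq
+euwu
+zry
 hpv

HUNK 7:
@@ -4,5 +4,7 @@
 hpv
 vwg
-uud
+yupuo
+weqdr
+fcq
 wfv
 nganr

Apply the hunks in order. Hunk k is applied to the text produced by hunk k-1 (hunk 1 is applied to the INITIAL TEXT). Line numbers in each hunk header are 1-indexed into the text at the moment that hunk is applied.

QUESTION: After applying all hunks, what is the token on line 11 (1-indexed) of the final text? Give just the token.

Answer: sovz

Derivation:
Hunk 1: at line 5 remove [hcgoc,lie] add [vwg,bmdc] -> 14 lines: jot eikb zihti musq hpv vwg bmdc dda cahpd okuc xuh jpuh nganr sovz
Hunk 2: at line 10 remove [xuh,jpuh] add [knzk] -> 13 lines: jot eikb zihti musq hpv vwg bmdc dda cahpd okuc knzk nganr sovz
Hunk 3: at line 5 remove [bmdc,dda,cahpd] add [uud] -> 11 lines: jot eikb zihti musq hpv vwg uud okuc knzk nganr sovz
Hunk 4: at line 6 remove [okuc,knzk] add [wfv] -> 10 lines: jot eikb zihti musq hpv vwg uud wfv nganr sovz
Hunk 5: at line 1 remove [eikb,zihti] add [yaa,wmqld] -> 10 lines: jot yaa wmqld musq hpv vwg uud wfv nganr sovz
Hunk 6: at line 1 remove [yaa,wmqld,musq] add [euwu,zry] -> 9 lines: jot euwu zry hpv vwg uud wfv nganr sovz
Hunk 7: at line 4 remove [uud] add [yupuo,weqdr,fcq] -> 11 lines: jot euwu zry hpv vwg yupuo weqdr fcq wfv nganr sovz
Final line 11: sovz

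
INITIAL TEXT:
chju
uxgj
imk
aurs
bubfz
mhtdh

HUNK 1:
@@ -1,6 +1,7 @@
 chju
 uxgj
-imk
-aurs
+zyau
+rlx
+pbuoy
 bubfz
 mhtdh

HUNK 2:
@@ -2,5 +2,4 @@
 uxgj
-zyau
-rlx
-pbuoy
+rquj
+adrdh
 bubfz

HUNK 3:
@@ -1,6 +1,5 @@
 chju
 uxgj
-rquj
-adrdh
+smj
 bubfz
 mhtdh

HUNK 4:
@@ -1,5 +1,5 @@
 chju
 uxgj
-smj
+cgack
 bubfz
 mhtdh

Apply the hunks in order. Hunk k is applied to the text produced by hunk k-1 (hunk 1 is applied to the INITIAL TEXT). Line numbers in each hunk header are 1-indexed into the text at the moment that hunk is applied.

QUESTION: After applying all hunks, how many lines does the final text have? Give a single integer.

Answer: 5

Derivation:
Hunk 1: at line 1 remove [imk,aurs] add [zyau,rlx,pbuoy] -> 7 lines: chju uxgj zyau rlx pbuoy bubfz mhtdh
Hunk 2: at line 2 remove [zyau,rlx,pbuoy] add [rquj,adrdh] -> 6 lines: chju uxgj rquj adrdh bubfz mhtdh
Hunk 3: at line 1 remove [rquj,adrdh] add [smj] -> 5 lines: chju uxgj smj bubfz mhtdh
Hunk 4: at line 1 remove [smj] add [cgack] -> 5 lines: chju uxgj cgack bubfz mhtdh
Final line count: 5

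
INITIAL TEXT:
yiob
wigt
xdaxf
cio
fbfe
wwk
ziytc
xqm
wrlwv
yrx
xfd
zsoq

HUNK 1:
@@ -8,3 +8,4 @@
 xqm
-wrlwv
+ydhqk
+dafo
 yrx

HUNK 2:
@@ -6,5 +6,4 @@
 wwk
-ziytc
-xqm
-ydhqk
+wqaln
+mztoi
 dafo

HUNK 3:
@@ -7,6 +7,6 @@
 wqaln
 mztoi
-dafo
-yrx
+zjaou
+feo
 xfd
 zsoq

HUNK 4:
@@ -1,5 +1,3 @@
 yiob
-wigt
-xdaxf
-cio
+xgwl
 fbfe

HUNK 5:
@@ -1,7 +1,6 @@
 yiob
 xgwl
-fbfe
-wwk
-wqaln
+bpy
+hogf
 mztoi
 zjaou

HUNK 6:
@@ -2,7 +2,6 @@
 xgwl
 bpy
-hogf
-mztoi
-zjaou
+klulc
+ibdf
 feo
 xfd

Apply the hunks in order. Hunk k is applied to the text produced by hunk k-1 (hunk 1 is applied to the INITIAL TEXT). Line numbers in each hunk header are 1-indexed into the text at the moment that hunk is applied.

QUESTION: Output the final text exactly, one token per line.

Hunk 1: at line 8 remove [wrlwv] add [ydhqk,dafo] -> 13 lines: yiob wigt xdaxf cio fbfe wwk ziytc xqm ydhqk dafo yrx xfd zsoq
Hunk 2: at line 6 remove [ziytc,xqm,ydhqk] add [wqaln,mztoi] -> 12 lines: yiob wigt xdaxf cio fbfe wwk wqaln mztoi dafo yrx xfd zsoq
Hunk 3: at line 7 remove [dafo,yrx] add [zjaou,feo] -> 12 lines: yiob wigt xdaxf cio fbfe wwk wqaln mztoi zjaou feo xfd zsoq
Hunk 4: at line 1 remove [wigt,xdaxf,cio] add [xgwl] -> 10 lines: yiob xgwl fbfe wwk wqaln mztoi zjaou feo xfd zsoq
Hunk 5: at line 1 remove [fbfe,wwk,wqaln] add [bpy,hogf] -> 9 lines: yiob xgwl bpy hogf mztoi zjaou feo xfd zsoq
Hunk 6: at line 2 remove [hogf,mztoi,zjaou] add [klulc,ibdf] -> 8 lines: yiob xgwl bpy klulc ibdf feo xfd zsoq

Answer: yiob
xgwl
bpy
klulc
ibdf
feo
xfd
zsoq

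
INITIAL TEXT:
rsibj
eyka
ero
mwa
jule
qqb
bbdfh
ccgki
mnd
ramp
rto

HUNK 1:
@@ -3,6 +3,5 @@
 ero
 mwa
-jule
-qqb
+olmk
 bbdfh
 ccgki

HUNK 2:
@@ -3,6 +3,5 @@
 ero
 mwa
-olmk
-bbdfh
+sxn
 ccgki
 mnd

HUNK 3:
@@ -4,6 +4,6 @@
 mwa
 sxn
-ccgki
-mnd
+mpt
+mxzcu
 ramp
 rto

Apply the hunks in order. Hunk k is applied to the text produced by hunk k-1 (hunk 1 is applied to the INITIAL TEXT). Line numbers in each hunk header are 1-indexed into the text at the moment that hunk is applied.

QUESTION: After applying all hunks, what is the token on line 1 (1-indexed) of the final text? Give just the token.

Hunk 1: at line 3 remove [jule,qqb] add [olmk] -> 10 lines: rsibj eyka ero mwa olmk bbdfh ccgki mnd ramp rto
Hunk 2: at line 3 remove [olmk,bbdfh] add [sxn] -> 9 lines: rsibj eyka ero mwa sxn ccgki mnd ramp rto
Hunk 3: at line 4 remove [ccgki,mnd] add [mpt,mxzcu] -> 9 lines: rsibj eyka ero mwa sxn mpt mxzcu ramp rto
Final line 1: rsibj

Answer: rsibj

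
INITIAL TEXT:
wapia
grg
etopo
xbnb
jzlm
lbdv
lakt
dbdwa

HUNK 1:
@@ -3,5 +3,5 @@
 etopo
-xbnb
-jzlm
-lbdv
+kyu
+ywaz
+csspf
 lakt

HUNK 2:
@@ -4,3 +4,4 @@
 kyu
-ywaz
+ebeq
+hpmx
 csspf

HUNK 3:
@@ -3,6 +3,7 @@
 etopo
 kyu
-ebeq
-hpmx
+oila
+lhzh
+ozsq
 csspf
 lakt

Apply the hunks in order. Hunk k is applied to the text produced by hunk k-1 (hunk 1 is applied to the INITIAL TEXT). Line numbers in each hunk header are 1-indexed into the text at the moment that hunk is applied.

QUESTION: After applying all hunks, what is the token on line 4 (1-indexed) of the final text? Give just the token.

Hunk 1: at line 3 remove [xbnb,jzlm,lbdv] add [kyu,ywaz,csspf] -> 8 lines: wapia grg etopo kyu ywaz csspf lakt dbdwa
Hunk 2: at line 4 remove [ywaz] add [ebeq,hpmx] -> 9 lines: wapia grg etopo kyu ebeq hpmx csspf lakt dbdwa
Hunk 3: at line 3 remove [ebeq,hpmx] add [oila,lhzh,ozsq] -> 10 lines: wapia grg etopo kyu oila lhzh ozsq csspf lakt dbdwa
Final line 4: kyu

Answer: kyu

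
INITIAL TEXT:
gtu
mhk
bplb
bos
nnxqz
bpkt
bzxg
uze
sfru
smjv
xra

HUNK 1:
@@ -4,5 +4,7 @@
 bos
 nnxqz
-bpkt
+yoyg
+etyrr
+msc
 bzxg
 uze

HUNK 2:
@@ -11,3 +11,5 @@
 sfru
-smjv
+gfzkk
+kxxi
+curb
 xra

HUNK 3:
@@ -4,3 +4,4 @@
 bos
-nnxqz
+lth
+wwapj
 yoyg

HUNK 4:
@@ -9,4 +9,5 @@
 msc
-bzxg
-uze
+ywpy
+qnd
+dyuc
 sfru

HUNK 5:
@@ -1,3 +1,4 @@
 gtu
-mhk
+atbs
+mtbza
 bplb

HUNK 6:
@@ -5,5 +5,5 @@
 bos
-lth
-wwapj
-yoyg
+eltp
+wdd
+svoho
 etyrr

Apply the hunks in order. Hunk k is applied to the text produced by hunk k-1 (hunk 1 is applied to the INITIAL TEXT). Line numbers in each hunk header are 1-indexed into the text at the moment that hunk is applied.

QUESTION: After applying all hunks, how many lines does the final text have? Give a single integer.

Hunk 1: at line 4 remove [bpkt] add [yoyg,etyrr,msc] -> 13 lines: gtu mhk bplb bos nnxqz yoyg etyrr msc bzxg uze sfru smjv xra
Hunk 2: at line 11 remove [smjv] add [gfzkk,kxxi,curb] -> 15 lines: gtu mhk bplb bos nnxqz yoyg etyrr msc bzxg uze sfru gfzkk kxxi curb xra
Hunk 3: at line 4 remove [nnxqz] add [lth,wwapj] -> 16 lines: gtu mhk bplb bos lth wwapj yoyg etyrr msc bzxg uze sfru gfzkk kxxi curb xra
Hunk 4: at line 9 remove [bzxg,uze] add [ywpy,qnd,dyuc] -> 17 lines: gtu mhk bplb bos lth wwapj yoyg etyrr msc ywpy qnd dyuc sfru gfzkk kxxi curb xra
Hunk 5: at line 1 remove [mhk] add [atbs,mtbza] -> 18 lines: gtu atbs mtbza bplb bos lth wwapj yoyg etyrr msc ywpy qnd dyuc sfru gfzkk kxxi curb xra
Hunk 6: at line 5 remove [lth,wwapj,yoyg] add [eltp,wdd,svoho] -> 18 lines: gtu atbs mtbza bplb bos eltp wdd svoho etyrr msc ywpy qnd dyuc sfru gfzkk kxxi curb xra
Final line count: 18

Answer: 18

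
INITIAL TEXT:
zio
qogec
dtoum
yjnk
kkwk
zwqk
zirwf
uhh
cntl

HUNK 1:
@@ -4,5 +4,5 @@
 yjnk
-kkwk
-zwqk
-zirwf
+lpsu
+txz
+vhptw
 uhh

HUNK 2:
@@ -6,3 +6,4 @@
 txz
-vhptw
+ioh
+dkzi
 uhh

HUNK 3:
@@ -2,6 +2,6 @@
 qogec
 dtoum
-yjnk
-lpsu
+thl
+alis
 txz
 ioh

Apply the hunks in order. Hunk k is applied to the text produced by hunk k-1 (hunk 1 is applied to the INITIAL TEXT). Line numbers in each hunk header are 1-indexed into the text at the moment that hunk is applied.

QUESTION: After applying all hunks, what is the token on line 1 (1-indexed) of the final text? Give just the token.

Answer: zio

Derivation:
Hunk 1: at line 4 remove [kkwk,zwqk,zirwf] add [lpsu,txz,vhptw] -> 9 lines: zio qogec dtoum yjnk lpsu txz vhptw uhh cntl
Hunk 2: at line 6 remove [vhptw] add [ioh,dkzi] -> 10 lines: zio qogec dtoum yjnk lpsu txz ioh dkzi uhh cntl
Hunk 3: at line 2 remove [yjnk,lpsu] add [thl,alis] -> 10 lines: zio qogec dtoum thl alis txz ioh dkzi uhh cntl
Final line 1: zio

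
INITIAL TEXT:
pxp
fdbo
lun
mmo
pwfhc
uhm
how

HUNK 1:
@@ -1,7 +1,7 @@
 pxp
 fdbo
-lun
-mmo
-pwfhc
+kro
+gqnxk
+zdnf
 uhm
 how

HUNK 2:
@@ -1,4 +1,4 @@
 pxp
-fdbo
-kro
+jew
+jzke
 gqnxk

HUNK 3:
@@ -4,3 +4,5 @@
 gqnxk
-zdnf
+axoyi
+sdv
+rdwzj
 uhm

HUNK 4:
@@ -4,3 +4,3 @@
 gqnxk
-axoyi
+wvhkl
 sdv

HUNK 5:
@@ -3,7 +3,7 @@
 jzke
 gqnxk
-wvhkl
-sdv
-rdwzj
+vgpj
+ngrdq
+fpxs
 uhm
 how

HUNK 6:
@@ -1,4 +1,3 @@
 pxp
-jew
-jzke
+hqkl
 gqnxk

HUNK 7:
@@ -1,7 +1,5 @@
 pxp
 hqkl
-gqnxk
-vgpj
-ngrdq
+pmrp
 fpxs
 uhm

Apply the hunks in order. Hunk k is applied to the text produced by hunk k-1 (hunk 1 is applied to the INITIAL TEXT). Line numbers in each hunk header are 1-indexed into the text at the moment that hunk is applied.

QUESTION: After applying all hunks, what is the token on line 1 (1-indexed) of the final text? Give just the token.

Hunk 1: at line 1 remove [lun,mmo,pwfhc] add [kro,gqnxk,zdnf] -> 7 lines: pxp fdbo kro gqnxk zdnf uhm how
Hunk 2: at line 1 remove [fdbo,kro] add [jew,jzke] -> 7 lines: pxp jew jzke gqnxk zdnf uhm how
Hunk 3: at line 4 remove [zdnf] add [axoyi,sdv,rdwzj] -> 9 lines: pxp jew jzke gqnxk axoyi sdv rdwzj uhm how
Hunk 4: at line 4 remove [axoyi] add [wvhkl] -> 9 lines: pxp jew jzke gqnxk wvhkl sdv rdwzj uhm how
Hunk 5: at line 3 remove [wvhkl,sdv,rdwzj] add [vgpj,ngrdq,fpxs] -> 9 lines: pxp jew jzke gqnxk vgpj ngrdq fpxs uhm how
Hunk 6: at line 1 remove [jew,jzke] add [hqkl] -> 8 lines: pxp hqkl gqnxk vgpj ngrdq fpxs uhm how
Hunk 7: at line 1 remove [gqnxk,vgpj,ngrdq] add [pmrp] -> 6 lines: pxp hqkl pmrp fpxs uhm how
Final line 1: pxp

Answer: pxp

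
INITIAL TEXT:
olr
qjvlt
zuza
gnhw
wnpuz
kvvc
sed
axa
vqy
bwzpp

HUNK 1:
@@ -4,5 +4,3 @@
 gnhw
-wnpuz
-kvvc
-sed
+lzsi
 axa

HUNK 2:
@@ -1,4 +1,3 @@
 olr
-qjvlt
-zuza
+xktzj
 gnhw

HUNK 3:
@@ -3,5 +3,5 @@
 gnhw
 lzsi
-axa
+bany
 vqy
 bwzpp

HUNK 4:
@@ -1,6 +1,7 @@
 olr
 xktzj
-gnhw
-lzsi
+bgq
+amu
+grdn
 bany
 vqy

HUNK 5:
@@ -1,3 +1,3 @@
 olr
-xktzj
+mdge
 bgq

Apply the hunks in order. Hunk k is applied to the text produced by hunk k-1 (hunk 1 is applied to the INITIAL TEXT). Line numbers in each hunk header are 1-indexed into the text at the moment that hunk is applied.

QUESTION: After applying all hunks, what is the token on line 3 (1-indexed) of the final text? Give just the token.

Hunk 1: at line 4 remove [wnpuz,kvvc,sed] add [lzsi] -> 8 lines: olr qjvlt zuza gnhw lzsi axa vqy bwzpp
Hunk 2: at line 1 remove [qjvlt,zuza] add [xktzj] -> 7 lines: olr xktzj gnhw lzsi axa vqy bwzpp
Hunk 3: at line 3 remove [axa] add [bany] -> 7 lines: olr xktzj gnhw lzsi bany vqy bwzpp
Hunk 4: at line 1 remove [gnhw,lzsi] add [bgq,amu,grdn] -> 8 lines: olr xktzj bgq amu grdn bany vqy bwzpp
Hunk 5: at line 1 remove [xktzj] add [mdge] -> 8 lines: olr mdge bgq amu grdn bany vqy bwzpp
Final line 3: bgq

Answer: bgq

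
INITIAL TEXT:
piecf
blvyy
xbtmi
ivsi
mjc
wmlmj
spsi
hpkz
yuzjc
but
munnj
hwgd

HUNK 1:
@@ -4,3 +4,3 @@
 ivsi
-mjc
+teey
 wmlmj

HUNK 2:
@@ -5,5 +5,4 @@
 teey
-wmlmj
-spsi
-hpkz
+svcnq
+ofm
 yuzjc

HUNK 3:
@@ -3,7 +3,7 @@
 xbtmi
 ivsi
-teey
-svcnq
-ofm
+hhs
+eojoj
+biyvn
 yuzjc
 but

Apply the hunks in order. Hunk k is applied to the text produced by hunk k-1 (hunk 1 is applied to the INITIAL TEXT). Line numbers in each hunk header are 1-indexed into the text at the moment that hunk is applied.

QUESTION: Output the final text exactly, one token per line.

Hunk 1: at line 4 remove [mjc] add [teey] -> 12 lines: piecf blvyy xbtmi ivsi teey wmlmj spsi hpkz yuzjc but munnj hwgd
Hunk 2: at line 5 remove [wmlmj,spsi,hpkz] add [svcnq,ofm] -> 11 lines: piecf blvyy xbtmi ivsi teey svcnq ofm yuzjc but munnj hwgd
Hunk 3: at line 3 remove [teey,svcnq,ofm] add [hhs,eojoj,biyvn] -> 11 lines: piecf blvyy xbtmi ivsi hhs eojoj biyvn yuzjc but munnj hwgd

Answer: piecf
blvyy
xbtmi
ivsi
hhs
eojoj
biyvn
yuzjc
but
munnj
hwgd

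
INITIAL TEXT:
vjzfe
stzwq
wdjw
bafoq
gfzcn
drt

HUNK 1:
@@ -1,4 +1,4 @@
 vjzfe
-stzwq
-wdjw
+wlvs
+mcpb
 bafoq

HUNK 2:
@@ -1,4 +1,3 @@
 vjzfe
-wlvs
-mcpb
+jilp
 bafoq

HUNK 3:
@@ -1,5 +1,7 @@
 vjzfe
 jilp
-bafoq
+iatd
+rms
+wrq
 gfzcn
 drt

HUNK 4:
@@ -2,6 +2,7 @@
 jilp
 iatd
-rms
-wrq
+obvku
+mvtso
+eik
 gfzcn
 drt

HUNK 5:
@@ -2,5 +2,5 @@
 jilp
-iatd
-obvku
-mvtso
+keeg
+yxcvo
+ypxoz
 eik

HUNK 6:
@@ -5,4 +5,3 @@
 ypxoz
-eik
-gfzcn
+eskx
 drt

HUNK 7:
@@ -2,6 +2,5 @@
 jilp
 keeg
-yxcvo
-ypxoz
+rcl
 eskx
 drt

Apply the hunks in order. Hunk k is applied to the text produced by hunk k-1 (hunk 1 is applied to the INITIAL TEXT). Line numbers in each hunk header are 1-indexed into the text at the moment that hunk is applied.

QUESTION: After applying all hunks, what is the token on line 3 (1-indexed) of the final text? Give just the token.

Answer: keeg

Derivation:
Hunk 1: at line 1 remove [stzwq,wdjw] add [wlvs,mcpb] -> 6 lines: vjzfe wlvs mcpb bafoq gfzcn drt
Hunk 2: at line 1 remove [wlvs,mcpb] add [jilp] -> 5 lines: vjzfe jilp bafoq gfzcn drt
Hunk 3: at line 1 remove [bafoq] add [iatd,rms,wrq] -> 7 lines: vjzfe jilp iatd rms wrq gfzcn drt
Hunk 4: at line 2 remove [rms,wrq] add [obvku,mvtso,eik] -> 8 lines: vjzfe jilp iatd obvku mvtso eik gfzcn drt
Hunk 5: at line 2 remove [iatd,obvku,mvtso] add [keeg,yxcvo,ypxoz] -> 8 lines: vjzfe jilp keeg yxcvo ypxoz eik gfzcn drt
Hunk 6: at line 5 remove [eik,gfzcn] add [eskx] -> 7 lines: vjzfe jilp keeg yxcvo ypxoz eskx drt
Hunk 7: at line 2 remove [yxcvo,ypxoz] add [rcl] -> 6 lines: vjzfe jilp keeg rcl eskx drt
Final line 3: keeg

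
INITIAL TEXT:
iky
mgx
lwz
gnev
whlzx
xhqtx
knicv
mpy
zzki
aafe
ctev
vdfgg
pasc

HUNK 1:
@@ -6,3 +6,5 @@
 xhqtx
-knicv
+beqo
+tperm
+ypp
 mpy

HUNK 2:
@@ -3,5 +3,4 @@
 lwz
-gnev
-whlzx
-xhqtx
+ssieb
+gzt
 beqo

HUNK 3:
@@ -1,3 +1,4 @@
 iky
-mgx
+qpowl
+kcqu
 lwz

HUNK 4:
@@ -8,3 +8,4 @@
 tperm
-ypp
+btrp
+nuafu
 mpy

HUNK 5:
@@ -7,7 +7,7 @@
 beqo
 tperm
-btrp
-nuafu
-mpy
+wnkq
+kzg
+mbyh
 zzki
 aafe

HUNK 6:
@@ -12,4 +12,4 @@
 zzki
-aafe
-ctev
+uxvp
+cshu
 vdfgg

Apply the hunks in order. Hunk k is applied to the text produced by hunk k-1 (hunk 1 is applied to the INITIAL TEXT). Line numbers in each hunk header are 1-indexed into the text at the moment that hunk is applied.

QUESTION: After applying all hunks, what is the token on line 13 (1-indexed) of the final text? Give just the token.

Answer: uxvp

Derivation:
Hunk 1: at line 6 remove [knicv] add [beqo,tperm,ypp] -> 15 lines: iky mgx lwz gnev whlzx xhqtx beqo tperm ypp mpy zzki aafe ctev vdfgg pasc
Hunk 2: at line 3 remove [gnev,whlzx,xhqtx] add [ssieb,gzt] -> 14 lines: iky mgx lwz ssieb gzt beqo tperm ypp mpy zzki aafe ctev vdfgg pasc
Hunk 3: at line 1 remove [mgx] add [qpowl,kcqu] -> 15 lines: iky qpowl kcqu lwz ssieb gzt beqo tperm ypp mpy zzki aafe ctev vdfgg pasc
Hunk 4: at line 8 remove [ypp] add [btrp,nuafu] -> 16 lines: iky qpowl kcqu lwz ssieb gzt beqo tperm btrp nuafu mpy zzki aafe ctev vdfgg pasc
Hunk 5: at line 7 remove [btrp,nuafu,mpy] add [wnkq,kzg,mbyh] -> 16 lines: iky qpowl kcqu lwz ssieb gzt beqo tperm wnkq kzg mbyh zzki aafe ctev vdfgg pasc
Hunk 6: at line 12 remove [aafe,ctev] add [uxvp,cshu] -> 16 lines: iky qpowl kcqu lwz ssieb gzt beqo tperm wnkq kzg mbyh zzki uxvp cshu vdfgg pasc
Final line 13: uxvp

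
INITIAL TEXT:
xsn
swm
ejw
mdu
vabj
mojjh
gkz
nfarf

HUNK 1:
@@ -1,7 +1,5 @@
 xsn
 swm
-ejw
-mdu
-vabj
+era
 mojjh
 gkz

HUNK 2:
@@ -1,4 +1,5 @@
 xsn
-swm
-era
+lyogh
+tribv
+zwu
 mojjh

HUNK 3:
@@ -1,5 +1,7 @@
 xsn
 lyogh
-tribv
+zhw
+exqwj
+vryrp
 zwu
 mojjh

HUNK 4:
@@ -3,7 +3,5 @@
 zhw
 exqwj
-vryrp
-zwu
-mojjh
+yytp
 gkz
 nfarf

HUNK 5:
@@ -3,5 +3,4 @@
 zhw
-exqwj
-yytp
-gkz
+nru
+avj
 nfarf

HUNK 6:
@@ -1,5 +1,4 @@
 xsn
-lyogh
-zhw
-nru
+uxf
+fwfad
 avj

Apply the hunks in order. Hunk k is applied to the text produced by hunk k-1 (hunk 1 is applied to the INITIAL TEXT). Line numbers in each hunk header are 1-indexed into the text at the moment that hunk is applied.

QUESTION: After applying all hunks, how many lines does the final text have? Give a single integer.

Answer: 5

Derivation:
Hunk 1: at line 1 remove [ejw,mdu,vabj] add [era] -> 6 lines: xsn swm era mojjh gkz nfarf
Hunk 2: at line 1 remove [swm,era] add [lyogh,tribv,zwu] -> 7 lines: xsn lyogh tribv zwu mojjh gkz nfarf
Hunk 3: at line 1 remove [tribv] add [zhw,exqwj,vryrp] -> 9 lines: xsn lyogh zhw exqwj vryrp zwu mojjh gkz nfarf
Hunk 4: at line 3 remove [vryrp,zwu,mojjh] add [yytp] -> 7 lines: xsn lyogh zhw exqwj yytp gkz nfarf
Hunk 5: at line 3 remove [exqwj,yytp,gkz] add [nru,avj] -> 6 lines: xsn lyogh zhw nru avj nfarf
Hunk 6: at line 1 remove [lyogh,zhw,nru] add [uxf,fwfad] -> 5 lines: xsn uxf fwfad avj nfarf
Final line count: 5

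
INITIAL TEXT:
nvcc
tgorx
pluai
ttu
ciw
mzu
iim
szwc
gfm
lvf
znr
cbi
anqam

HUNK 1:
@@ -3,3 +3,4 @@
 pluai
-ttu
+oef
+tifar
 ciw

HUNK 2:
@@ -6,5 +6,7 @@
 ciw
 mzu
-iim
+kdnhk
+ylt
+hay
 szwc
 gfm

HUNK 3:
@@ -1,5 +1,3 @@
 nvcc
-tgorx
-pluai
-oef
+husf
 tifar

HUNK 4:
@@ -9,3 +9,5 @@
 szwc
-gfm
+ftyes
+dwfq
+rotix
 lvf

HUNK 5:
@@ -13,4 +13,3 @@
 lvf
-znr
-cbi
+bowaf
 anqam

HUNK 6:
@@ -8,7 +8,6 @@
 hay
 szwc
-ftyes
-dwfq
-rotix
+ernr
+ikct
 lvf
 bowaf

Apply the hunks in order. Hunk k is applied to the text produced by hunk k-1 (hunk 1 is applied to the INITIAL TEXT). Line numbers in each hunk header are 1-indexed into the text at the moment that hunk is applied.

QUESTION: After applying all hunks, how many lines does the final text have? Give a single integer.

Hunk 1: at line 3 remove [ttu] add [oef,tifar] -> 14 lines: nvcc tgorx pluai oef tifar ciw mzu iim szwc gfm lvf znr cbi anqam
Hunk 2: at line 6 remove [iim] add [kdnhk,ylt,hay] -> 16 lines: nvcc tgorx pluai oef tifar ciw mzu kdnhk ylt hay szwc gfm lvf znr cbi anqam
Hunk 3: at line 1 remove [tgorx,pluai,oef] add [husf] -> 14 lines: nvcc husf tifar ciw mzu kdnhk ylt hay szwc gfm lvf znr cbi anqam
Hunk 4: at line 9 remove [gfm] add [ftyes,dwfq,rotix] -> 16 lines: nvcc husf tifar ciw mzu kdnhk ylt hay szwc ftyes dwfq rotix lvf znr cbi anqam
Hunk 5: at line 13 remove [znr,cbi] add [bowaf] -> 15 lines: nvcc husf tifar ciw mzu kdnhk ylt hay szwc ftyes dwfq rotix lvf bowaf anqam
Hunk 6: at line 8 remove [ftyes,dwfq,rotix] add [ernr,ikct] -> 14 lines: nvcc husf tifar ciw mzu kdnhk ylt hay szwc ernr ikct lvf bowaf anqam
Final line count: 14

Answer: 14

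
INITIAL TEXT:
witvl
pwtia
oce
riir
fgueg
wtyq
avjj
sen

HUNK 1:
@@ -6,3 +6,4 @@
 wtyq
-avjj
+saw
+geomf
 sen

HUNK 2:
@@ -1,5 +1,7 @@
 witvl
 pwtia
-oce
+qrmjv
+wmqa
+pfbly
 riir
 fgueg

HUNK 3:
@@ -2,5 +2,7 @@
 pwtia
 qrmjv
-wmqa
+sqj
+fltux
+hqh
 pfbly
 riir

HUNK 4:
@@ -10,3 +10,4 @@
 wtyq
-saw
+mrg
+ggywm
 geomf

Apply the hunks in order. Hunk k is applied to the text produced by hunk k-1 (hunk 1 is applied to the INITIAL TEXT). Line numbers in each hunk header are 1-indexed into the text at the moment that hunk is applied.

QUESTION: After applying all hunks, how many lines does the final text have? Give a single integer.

Answer: 14

Derivation:
Hunk 1: at line 6 remove [avjj] add [saw,geomf] -> 9 lines: witvl pwtia oce riir fgueg wtyq saw geomf sen
Hunk 2: at line 1 remove [oce] add [qrmjv,wmqa,pfbly] -> 11 lines: witvl pwtia qrmjv wmqa pfbly riir fgueg wtyq saw geomf sen
Hunk 3: at line 2 remove [wmqa] add [sqj,fltux,hqh] -> 13 lines: witvl pwtia qrmjv sqj fltux hqh pfbly riir fgueg wtyq saw geomf sen
Hunk 4: at line 10 remove [saw] add [mrg,ggywm] -> 14 lines: witvl pwtia qrmjv sqj fltux hqh pfbly riir fgueg wtyq mrg ggywm geomf sen
Final line count: 14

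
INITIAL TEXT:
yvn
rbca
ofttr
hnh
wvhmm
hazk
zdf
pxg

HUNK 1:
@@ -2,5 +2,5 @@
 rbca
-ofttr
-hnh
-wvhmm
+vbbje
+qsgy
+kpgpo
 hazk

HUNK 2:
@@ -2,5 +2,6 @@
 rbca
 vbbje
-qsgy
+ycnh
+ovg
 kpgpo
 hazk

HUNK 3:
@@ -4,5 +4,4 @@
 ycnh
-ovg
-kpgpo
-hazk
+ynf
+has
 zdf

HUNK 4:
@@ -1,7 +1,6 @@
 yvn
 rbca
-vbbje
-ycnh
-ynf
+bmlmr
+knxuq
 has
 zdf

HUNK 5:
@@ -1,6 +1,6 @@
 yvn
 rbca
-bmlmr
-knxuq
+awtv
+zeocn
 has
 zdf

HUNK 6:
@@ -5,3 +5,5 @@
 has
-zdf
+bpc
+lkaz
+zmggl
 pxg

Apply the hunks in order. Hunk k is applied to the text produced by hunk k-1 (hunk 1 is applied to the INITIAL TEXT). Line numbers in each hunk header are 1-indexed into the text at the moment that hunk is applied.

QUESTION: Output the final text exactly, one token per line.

Hunk 1: at line 2 remove [ofttr,hnh,wvhmm] add [vbbje,qsgy,kpgpo] -> 8 lines: yvn rbca vbbje qsgy kpgpo hazk zdf pxg
Hunk 2: at line 2 remove [qsgy] add [ycnh,ovg] -> 9 lines: yvn rbca vbbje ycnh ovg kpgpo hazk zdf pxg
Hunk 3: at line 4 remove [ovg,kpgpo,hazk] add [ynf,has] -> 8 lines: yvn rbca vbbje ycnh ynf has zdf pxg
Hunk 4: at line 1 remove [vbbje,ycnh,ynf] add [bmlmr,knxuq] -> 7 lines: yvn rbca bmlmr knxuq has zdf pxg
Hunk 5: at line 1 remove [bmlmr,knxuq] add [awtv,zeocn] -> 7 lines: yvn rbca awtv zeocn has zdf pxg
Hunk 6: at line 5 remove [zdf] add [bpc,lkaz,zmggl] -> 9 lines: yvn rbca awtv zeocn has bpc lkaz zmggl pxg

Answer: yvn
rbca
awtv
zeocn
has
bpc
lkaz
zmggl
pxg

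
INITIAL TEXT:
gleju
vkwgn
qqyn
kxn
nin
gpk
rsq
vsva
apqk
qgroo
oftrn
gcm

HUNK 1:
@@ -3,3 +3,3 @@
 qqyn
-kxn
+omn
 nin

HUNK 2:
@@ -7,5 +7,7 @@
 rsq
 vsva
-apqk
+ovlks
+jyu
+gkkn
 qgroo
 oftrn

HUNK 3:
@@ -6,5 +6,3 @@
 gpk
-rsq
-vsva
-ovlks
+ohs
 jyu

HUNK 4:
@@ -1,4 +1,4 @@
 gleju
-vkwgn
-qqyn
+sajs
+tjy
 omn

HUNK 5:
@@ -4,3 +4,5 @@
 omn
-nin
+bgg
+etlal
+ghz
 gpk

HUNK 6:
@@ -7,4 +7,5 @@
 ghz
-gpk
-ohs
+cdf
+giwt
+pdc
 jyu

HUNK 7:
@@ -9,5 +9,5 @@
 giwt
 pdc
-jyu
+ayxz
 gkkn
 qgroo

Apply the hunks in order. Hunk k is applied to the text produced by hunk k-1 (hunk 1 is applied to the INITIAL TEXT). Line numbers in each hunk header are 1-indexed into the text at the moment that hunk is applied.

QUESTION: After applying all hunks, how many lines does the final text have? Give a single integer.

Answer: 15

Derivation:
Hunk 1: at line 3 remove [kxn] add [omn] -> 12 lines: gleju vkwgn qqyn omn nin gpk rsq vsva apqk qgroo oftrn gcm
Hunk 2: at line 7 remove [apqk] add [ovlks,jyu,gkkn] -> 14 lines: gleju vkwgn qqyn omn nin gpk rsq vsva ovlks jyu gkkn qgroo oftrn gcm
Hunk 3: at line 6 remove [rsq,vsva,ovlks] add [ohs] -> 12 lines: gleju vkwgn qqyn omn nin gpk ohs jyu gkkn qgroo oftrn gcm
Hunk 4: at line 1 remove [vkwgn,qqyn] add [sajs,tjy] -> 12 lines: gleju sajs tjy omn nin gpk ohs jyu gkkn qgroo oftrn gcm
Hunk 5: at line 4 remove [nin] add [bgg,etlal,ghz] -> 14 lines: gleju sajs tjy omn bgg etlal ghz gpk ohs jyu gkkn qgroo oftrn gcm
Hunk 6: at line 7 remove [gpk,ohs] add [cdf,giwt,pdc] -> 15 lines: gleju sajs tjy omn bgg etlal ghz cdf giwt pdc jyu gkkn qgroo oftrn gcm
Hunk 7: at line 9 remove [jyu] add [ayxz] -> 15 lines: gleju sajs tjy omn bgg etlal ghz cdf giwt pdc ayxz gkkn qgroo oftrn gcm
Final line count: 15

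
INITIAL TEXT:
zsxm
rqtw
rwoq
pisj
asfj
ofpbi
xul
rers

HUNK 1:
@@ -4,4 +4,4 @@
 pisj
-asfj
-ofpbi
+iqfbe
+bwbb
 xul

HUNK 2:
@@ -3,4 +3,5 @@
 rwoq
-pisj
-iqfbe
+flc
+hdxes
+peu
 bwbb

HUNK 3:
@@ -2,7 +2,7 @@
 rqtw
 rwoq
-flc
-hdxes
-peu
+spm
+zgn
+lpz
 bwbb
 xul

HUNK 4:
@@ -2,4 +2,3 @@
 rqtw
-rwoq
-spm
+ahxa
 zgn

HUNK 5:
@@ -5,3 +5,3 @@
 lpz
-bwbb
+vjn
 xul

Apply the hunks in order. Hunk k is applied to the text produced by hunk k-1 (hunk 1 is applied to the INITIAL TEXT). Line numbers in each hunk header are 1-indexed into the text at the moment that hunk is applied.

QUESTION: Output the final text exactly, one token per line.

Answer: zsxm
rqtw
ahxa
zgn
lpz
vjn
xul
rers

Derivation:
Hunk 1: at line 4 remove [asfj,ofpbi] add [iqfbe,bwbb] -> 8 lines: zsxm rqtw rwoq pisj iqfbe bwbb xul rers
Hunk 2: at line 3 remove [pisj,iqfbe] add [flc,hdxes,peu] -> 9 lines: zsxm rqtw rwoq flc hdxes peu bwbb xul rers
Hunk 3: at line 2 remove [flc,hdxes,peu] add [spm,zgn,lpz] -> 9 lines: zsxm rqtw rwoq spm zgn lpz bwbb xul rers
Hunk 4: at line 2 remove [rwoq,spm] add [ahxa] -> 8 lines: zsxm rqtw ahxa zgn lpz bwbb xul rers
Hunk 5: at line 5 remove [bwbb] add [vjn] -> 8 lines: zsxm rqtw ahxa zgn lpz vjn xul rers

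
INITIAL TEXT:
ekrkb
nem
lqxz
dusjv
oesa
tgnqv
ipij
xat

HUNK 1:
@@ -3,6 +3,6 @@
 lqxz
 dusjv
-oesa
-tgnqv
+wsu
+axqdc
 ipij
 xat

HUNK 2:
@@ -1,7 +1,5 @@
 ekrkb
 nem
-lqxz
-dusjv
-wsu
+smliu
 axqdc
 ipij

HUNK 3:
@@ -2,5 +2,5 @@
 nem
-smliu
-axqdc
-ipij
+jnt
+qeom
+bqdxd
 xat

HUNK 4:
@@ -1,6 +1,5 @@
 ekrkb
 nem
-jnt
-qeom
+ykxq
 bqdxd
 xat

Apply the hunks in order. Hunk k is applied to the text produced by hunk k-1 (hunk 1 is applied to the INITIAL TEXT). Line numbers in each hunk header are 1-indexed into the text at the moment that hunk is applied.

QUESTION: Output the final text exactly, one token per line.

Answer: ekrkb
nem
ykxq
bqdxd
xat

Derivation:
Hunk 1: at line 3 remove [oesa,tgnqv] add [wsu,axqdc] -> 8 lines: ekrkb nem lqxz dusjv wsu axqdc ipij xat
Hunk 2: at line 1 remove [lqxz,dusjv,wsu] add [smliu] -> 6 lines: ekrkb nem smliu axqdc ipij xat
Hunk 3: at line 2 remove [smliu,axqdc,ipij] add [jnt,qeom,bqdxd] -> 6 lines: ekrkb nem jnt qeom bqdxd xat
Hunk 4: at line 1 remove [jnt,qeom] add [ykxq] -> 5 lines: ekrkb nem ykxq bqdxd xat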